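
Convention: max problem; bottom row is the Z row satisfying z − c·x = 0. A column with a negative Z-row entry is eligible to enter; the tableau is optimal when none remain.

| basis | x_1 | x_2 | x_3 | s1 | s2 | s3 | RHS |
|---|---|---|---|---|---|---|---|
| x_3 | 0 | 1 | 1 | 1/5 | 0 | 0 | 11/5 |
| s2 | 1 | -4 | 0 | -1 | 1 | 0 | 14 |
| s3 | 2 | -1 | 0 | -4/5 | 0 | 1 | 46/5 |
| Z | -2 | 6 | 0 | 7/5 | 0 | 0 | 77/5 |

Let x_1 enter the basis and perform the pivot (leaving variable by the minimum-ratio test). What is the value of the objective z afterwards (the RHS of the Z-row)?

Ratio test on column x_1 — row 1: entry 0 ≤ 0; row 2: 14/1 = 14; row 3: (46/5)/2 = 23/5. Minimum is 23/5 at row 3 (s3 leaves); pivot element 2.
Pivot on row 3; the Z-row RHS becomes 77/5 − (-2)·(23/5) = 123/5.

123/5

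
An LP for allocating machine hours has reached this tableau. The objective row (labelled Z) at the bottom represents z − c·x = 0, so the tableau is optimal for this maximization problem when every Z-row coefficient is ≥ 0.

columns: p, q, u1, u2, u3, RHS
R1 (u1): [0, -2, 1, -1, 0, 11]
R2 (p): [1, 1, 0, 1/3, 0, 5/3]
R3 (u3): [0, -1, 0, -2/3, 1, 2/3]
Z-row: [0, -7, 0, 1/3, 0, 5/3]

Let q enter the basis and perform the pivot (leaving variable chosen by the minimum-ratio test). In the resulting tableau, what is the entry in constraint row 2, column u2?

Ratio test on column q — row 1: entry -2 ≤ 0; row 2: (5/3)/1 = 5/3; row 3: entry -1 ≤ 0. Minimum is 5/3 at row 2 (p leaves); pivot element 1.
Divide row 2 by 1; eliminate column q from the other rows.
In the new row 2, the u2 entry is the old entry divided by the pivot: (1/3)/1 = 1/3.

1/3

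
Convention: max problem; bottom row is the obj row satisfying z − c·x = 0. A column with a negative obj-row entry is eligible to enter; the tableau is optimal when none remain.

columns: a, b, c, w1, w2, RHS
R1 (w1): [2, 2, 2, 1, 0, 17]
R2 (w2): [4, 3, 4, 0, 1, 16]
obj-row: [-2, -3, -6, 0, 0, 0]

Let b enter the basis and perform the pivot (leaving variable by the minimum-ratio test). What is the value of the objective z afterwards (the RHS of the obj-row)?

Ratio test on column b — row 1: 17/2 = 17/2; row 2: 16/3 = 16/3. Minimum is 16/3 at row 2 (w2 leaves); pivot element 3.
Pivot on row 2; the obj-row RHS becomes 0 − (-3)·(16/3) = 16.

16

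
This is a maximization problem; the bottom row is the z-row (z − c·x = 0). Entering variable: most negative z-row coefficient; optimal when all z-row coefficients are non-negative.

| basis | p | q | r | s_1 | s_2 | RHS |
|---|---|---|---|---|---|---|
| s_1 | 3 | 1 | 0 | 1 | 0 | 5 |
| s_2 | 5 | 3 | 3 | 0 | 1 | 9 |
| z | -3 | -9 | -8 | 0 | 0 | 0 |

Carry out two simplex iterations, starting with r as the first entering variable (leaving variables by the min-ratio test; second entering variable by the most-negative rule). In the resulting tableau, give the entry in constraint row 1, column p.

4/3

Ratio test on column r — row 1: entry 0 ≤ 0; row 2: 9/3 = 3. Minimum is 3 at row 2 (s_2 leaves); pivot element 3.
Divide row 2 by 3; eliminate column r from the other rows.
Second iteration: most negative z-row entry is -1 in column q, so q enters.
Ratio test on column q — row 1: 5/1 = 5; row 2: 3/1 = 3. Minimum is 3 at row 2 (r leaves); pivot element 1.
Divide row 2 by 1; eliminate column q from the other rows.
After both pivots, the entry at constraint row 1, column p is 4/3.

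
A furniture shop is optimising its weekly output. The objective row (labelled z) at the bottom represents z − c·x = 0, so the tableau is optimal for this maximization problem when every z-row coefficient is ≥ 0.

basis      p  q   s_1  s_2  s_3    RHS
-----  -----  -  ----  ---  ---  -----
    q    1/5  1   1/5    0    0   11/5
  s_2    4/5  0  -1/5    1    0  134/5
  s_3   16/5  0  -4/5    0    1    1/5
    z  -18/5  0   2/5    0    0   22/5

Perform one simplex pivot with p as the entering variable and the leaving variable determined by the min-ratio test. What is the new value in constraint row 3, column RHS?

1/16

Ratio test on column p — row 1: (11/5)/(1/5) = 11; row 2: (134/5)/(4/5) = 67/2; row 3: (1/5)/(16/5) = 1/16. Minimum is 1/16 at row 3 (s_3 leaves); pivot element 16/5.
Divide row 3 by 16/5; eliminate column p from the other rows.
In the new row 3, the RHS entry is the old entry divided by the pivot: (1/5)/(16/5) = 1/16.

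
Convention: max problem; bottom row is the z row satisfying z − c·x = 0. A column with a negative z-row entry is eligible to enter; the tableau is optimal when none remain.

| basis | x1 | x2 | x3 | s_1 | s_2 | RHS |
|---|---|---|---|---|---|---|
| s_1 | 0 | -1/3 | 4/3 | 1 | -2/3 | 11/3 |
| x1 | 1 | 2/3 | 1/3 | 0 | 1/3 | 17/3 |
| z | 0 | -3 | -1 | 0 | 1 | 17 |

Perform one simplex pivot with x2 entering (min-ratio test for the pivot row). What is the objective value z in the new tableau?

Ratio test on column x2 — row 1: entry -1/3 ≤ 0; row 2: (17/3)/(2/3) = 17/2. Minimum is 17/2 at row 2 (x1 leaves); pivot element 2/3.
Pivot on row 2; the z-row RHS becomes 17 − (-3)·(17/2) = 85/2.

85/2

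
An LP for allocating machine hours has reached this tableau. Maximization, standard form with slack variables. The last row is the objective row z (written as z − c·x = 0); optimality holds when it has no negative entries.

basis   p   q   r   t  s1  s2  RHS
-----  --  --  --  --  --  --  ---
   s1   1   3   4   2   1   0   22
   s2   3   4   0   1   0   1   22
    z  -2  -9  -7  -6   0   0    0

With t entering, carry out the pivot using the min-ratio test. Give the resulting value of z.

Ratio test on column t — row 1: 22/2 = 11; row 2: 22/1 = 22. Minimum is 11 at row 1 (s1 leaves); pivot element 2.
Pivot on row 1; the z-row RHS becomes 0 − (-6)·11 = 66.

66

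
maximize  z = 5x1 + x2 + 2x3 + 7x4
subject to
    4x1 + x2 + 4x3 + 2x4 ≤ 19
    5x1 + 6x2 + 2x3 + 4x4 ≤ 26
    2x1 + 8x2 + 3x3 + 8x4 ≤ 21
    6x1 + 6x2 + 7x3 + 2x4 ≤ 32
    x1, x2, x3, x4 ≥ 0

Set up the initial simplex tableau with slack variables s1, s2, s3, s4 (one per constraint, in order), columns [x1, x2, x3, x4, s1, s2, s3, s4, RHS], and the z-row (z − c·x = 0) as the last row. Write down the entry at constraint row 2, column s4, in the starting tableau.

0

Slack s4 belongs to constraint 4; its column is the unit vector e_4, so the entry in row 2 is 0.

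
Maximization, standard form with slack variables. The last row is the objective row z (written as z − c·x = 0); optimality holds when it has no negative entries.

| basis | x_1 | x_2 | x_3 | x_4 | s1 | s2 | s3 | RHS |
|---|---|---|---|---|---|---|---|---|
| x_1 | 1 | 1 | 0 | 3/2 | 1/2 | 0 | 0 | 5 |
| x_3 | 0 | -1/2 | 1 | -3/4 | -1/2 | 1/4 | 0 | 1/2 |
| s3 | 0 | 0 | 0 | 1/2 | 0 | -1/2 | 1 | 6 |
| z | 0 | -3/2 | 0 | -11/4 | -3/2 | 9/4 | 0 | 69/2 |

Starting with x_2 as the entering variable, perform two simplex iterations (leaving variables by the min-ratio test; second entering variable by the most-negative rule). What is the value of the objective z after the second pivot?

99/2

Ratio test on column x_2 — row 1: 5/1 = 5; row 2: entry -1/2 ≤ 0; row 3: entry 0 ≤ 0. Minimum is 5 at row 1 (x_1 leaves); pivot element 1.
Pivot on row 1; the z-row RHS becomes 69/2 − (-3/2)·5 = 42.
Next entering variable (most negative z-row entry -3/4): s1.
Ratio test on column s1 — row 1: 5/(1/2) = 10; row 2: entry -1/4 ≤ 0; row 3: entry 0 ≤ 0. Minimum is 10 at row 1 (x_2 leaves); pivot element 1/2.
After the second pivot the z-row RHS is 42 − (-3/4)·10 = 99/2.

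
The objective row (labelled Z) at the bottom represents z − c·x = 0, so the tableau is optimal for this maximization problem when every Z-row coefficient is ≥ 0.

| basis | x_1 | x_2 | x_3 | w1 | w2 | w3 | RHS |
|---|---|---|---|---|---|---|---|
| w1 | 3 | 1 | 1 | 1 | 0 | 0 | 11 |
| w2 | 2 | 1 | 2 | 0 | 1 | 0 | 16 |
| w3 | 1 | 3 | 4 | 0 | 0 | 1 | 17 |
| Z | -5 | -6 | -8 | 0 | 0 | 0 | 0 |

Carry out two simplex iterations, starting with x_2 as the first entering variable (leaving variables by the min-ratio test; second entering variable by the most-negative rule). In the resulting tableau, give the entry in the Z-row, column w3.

13/8

Ratio test on column x_2 — row 1: 11/1 = 11; row 2: 16/1 = 16; row 3: 17/3 = 17/3. Minimum is 17/3 at row 3 (w3 leaves); pivot element 3.
Divide row 3 by 3; eliminate column x_2 from the other rows.
Second iteration: most negative Z-row entry is -3 in column x_1, so x_1 enters.
Ratio test on column x_1 — row 1: (16/3)/(8/3) = 2; row 2: (31/3)/(5/3) = 31/5; row 3: (17/3)/(1/3) = 17. Minimum is 2 at row 1 (w1 leaves); pivot element 8/3.
Divide row 1 by 8/3; eliminate column x_1 from the other rows.
After both pivots, the entry at the Z-row, column w3 is 13/8.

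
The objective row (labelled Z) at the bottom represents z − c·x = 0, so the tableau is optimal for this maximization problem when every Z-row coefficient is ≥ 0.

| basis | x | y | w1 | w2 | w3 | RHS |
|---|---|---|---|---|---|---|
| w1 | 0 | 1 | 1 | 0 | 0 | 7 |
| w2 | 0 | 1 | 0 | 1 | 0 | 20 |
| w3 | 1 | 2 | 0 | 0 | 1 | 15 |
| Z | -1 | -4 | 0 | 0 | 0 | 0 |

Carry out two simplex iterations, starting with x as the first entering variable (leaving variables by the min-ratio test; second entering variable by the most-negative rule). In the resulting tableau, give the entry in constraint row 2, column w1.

-1

Ratio test on column x — row 1: entry 0 ≤ 0; row 2: entry 0 ≤ 0; row 3: 15/1 = 15. Minimum is 15 at row 3 (w3 leaves); pivot element 1.
Divide row 3 by 1; eliminate column x from the other rows.
Second iteration: most negative Z-row entry is -2 in column y, so y enters.
Ratio test on column y — row 1: 7/1 = 7; row 2: 20/1 = 20; row 3: 15/2 = 15/2. Minimum is 7 at row 1 (w1 leaves); pivot element 1.
Divide row 1 by 1; eliminate column y from the other rows.
After both pivots, the entry at constraint row 2, column w1 is -1.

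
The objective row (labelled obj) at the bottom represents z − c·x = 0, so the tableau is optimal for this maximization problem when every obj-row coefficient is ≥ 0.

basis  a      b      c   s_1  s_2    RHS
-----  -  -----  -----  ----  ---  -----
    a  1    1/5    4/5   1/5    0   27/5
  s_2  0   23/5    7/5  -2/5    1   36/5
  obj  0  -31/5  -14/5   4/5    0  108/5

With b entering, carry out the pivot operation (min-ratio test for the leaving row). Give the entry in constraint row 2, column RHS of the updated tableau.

Ratio test on column b — row 1: (27/5)/(1/5) = 27; row 2: (36/5)/(23/5) = 36/23. Minimum is 36/23 at row 2 (s_2 leaves); pivot element 23/5.
Divide row 2 by 23/5; eliminate column b from the other rows.
In the new row 2, the RHS entry is the old entry divided by the pivot: (36/5)/(23/5) = 36/23.

36/23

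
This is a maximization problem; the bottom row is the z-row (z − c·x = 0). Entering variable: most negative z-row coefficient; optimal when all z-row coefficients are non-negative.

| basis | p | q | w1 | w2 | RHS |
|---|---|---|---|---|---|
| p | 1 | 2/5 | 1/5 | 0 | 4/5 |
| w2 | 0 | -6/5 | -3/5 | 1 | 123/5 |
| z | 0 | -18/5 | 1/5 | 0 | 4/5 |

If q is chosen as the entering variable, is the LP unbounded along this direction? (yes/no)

no

Column q has positive entries in row(s) 1, so the ratio test bounds it — not unbounded.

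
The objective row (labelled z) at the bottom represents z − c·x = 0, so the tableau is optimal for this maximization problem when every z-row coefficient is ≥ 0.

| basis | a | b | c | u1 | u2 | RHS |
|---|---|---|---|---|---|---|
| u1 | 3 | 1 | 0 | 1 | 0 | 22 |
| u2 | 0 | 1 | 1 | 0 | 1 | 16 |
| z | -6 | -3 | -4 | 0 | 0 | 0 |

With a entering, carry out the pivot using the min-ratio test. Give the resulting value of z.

44

Ratio test on column a — row 1: 22/3 = 22/3; row 2: entry 0 ≤ 0. Minimum is 22/3 at row 1 (u1 leaves); pivot element 3.
Pivot on row 1; the z-row RHS becomes 0 − (-6)·(22/3) = 44.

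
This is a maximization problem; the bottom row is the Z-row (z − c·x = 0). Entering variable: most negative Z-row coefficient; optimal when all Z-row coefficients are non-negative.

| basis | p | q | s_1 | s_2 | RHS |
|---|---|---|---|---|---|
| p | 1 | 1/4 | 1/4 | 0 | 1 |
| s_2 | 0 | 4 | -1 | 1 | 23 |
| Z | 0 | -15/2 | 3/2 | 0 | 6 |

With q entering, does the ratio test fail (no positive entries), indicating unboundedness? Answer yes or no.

Column q has positive entries in row(s) 1, 2, so the ratio test bounds it — not unbounded.

no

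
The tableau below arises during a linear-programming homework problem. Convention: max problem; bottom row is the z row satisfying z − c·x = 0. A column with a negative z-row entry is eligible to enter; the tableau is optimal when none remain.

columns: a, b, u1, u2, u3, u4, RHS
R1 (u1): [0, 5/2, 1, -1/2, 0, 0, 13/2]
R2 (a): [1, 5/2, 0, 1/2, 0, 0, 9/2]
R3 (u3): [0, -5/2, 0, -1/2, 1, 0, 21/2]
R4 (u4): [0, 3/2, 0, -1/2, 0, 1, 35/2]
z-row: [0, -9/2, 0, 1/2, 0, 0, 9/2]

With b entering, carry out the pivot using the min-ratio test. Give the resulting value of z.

Ratio test on column b — row 1: (13/2)/(5/2) = 13/5; row 2: (9/2)/(5/2) = 9/5; row 3: entry -5/2 ≤ 0; row 4: (35/2)/(3/2) = 35/3. Minimum is 9/5 at row 2 (a leaves); pivot element 5/2.
Pivot on row 2; the z-row RHS becomes 9/2 − (-9/2)·(9/5) = 63/5.

63/5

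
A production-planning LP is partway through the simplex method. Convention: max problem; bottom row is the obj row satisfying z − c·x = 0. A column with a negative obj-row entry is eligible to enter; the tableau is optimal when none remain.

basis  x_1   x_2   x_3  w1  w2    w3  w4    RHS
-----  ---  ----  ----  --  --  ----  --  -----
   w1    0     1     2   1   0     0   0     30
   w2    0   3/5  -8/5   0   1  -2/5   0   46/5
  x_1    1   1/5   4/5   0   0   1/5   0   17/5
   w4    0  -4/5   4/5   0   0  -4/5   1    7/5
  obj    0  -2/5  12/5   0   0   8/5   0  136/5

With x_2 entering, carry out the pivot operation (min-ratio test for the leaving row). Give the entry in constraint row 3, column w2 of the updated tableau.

-1/3

Ratio test on column x_2 — row 1: 30/1 = 30; row 2: (46/5)/(3/5) = 46/3; row 3: (17/5)/(1/5) = 17; row 4: entry -4/5 ≤ 0. Minimum is 46/3 at row 2 (w2 leaves); pivot element 3/5.
Divide row 2 by 3/5; eliminate column x_2 from the other rows.
Row 3 update in column w2: 0 − (1/5)·(5/3) = -1/3.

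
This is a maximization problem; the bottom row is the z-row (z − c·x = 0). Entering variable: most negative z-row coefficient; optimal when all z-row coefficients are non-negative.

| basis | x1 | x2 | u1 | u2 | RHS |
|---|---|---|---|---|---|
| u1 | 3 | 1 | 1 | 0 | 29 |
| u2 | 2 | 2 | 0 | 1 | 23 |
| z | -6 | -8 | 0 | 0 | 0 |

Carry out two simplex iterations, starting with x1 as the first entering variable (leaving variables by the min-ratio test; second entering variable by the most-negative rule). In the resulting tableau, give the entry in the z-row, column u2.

9/2

Ratio test on column x1 — row 1: 29/3 = 29/3; row 2: 23/2 = 23/2. Minimum is 29/3 at row 1 (u1 leaves); pivot element 3.
Divide row 1 by 3; eliminate column x1 from the other rows.
Second iteration: most negative z-row entry is -6 in column x2, so x2 enters.
Ratio test on column x2 — row 1: (29/3)/(1/3) = 29; row 2: (11/3)/(4/3) = 11/4. Minimum is 11/4 at row 2 (u2 leaves); pivot element 4/3.
Divide row 2 by 4/3; eliminate column x2 from the other rows.
After both pivots, the entry at the z-row, column u2 is 9/2.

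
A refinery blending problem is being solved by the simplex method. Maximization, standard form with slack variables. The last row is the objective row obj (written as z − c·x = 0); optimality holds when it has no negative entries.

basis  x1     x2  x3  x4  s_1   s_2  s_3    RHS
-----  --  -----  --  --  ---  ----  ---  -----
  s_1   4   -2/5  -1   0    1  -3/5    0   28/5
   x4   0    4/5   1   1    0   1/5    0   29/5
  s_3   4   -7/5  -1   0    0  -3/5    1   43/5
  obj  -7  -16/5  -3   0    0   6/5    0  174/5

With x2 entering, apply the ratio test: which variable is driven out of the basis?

x4

Column x2 entries and ratios — s_1: -2/5 ≤ 0, skip; x4: (29/5)/(4/5) = 29/4; s_3: -7/5 ≤ 0, skip.
Smallest ratio is 29/4 in the row of x4, so x4 leaves.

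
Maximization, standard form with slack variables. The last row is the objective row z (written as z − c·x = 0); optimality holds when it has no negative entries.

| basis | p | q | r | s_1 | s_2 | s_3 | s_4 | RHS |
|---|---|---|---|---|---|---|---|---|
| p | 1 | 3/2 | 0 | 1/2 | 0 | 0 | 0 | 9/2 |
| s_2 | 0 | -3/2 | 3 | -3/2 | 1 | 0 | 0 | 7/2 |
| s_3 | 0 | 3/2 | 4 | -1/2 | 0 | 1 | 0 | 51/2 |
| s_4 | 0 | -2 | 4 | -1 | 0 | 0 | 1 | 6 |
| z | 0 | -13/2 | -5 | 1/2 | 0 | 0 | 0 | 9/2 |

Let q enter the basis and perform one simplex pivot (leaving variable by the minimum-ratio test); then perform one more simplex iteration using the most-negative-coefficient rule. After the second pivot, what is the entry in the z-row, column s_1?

1

Ratio test on column q — row 1: (9/2)/(3/2) = 3; row 2: entry -3/2 ≤ 0; row 3: (51/2)/(3/2) = 17; row 4: entry -2 ≤ 0. Minimum is 3 at row 1 (p leaves); pivot element 3/2.
Divide row 1 by 3/2; eliminate column q from the other rows.
Second iteration: most negative z-row entry is -5 in column r, so r enters.
Ratio test on column r — row 1: entry 0 ≤ 0; row 2: 8/3 = 8/3; row 3: 21/4 = 21/4; row 4: 12/4 = 3. Minimum is 8/3 at row 2 (s_2 leaves); pivot element 3.
Divide row 2 by 3; eliminate column r from the other rows.
After both pivots, the entry at the z-row, column s_1 is 1.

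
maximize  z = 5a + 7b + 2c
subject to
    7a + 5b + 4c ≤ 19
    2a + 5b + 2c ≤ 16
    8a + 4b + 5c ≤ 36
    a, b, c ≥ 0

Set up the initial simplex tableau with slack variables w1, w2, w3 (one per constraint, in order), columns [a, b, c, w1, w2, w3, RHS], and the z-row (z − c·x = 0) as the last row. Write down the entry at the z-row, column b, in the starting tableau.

The z-row carries the negated objective coefficients: the b entry is -7.

-7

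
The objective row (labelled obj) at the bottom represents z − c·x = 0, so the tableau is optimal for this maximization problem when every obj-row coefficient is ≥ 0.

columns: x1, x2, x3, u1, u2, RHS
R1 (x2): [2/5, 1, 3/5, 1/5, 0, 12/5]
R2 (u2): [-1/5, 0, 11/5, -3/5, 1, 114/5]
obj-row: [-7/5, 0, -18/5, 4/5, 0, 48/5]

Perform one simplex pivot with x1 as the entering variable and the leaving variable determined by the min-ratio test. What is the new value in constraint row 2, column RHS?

24

Ratio test on column x1 — row 1: (12/5)/(2/5) = 6; row 2: entry -1/5 ≤ 0. Minimum is 6 at row 1 (x2 leaves); pivot element 2/5.
Divide row 1 by 2/5; eliminate column x1 from the other rows.
Row 2 update in column RHS: 114/5 − (-1/5)·6 = 24.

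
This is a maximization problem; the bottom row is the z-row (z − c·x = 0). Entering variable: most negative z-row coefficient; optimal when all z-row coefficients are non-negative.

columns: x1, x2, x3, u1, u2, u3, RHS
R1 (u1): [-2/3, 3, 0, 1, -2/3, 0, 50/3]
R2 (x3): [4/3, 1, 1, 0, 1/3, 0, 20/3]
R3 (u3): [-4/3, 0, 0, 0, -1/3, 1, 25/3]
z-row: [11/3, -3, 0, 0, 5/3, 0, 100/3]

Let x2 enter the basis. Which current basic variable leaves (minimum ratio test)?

Column x2 entries and ratios — u1: (50/3)/3 = 50/9; x3: (20/3)/1 = 20/3; u3: 0 ≤ 0, skip.
Smallest ratio is 50/9 in the row of u1, so u1 leaves.

u1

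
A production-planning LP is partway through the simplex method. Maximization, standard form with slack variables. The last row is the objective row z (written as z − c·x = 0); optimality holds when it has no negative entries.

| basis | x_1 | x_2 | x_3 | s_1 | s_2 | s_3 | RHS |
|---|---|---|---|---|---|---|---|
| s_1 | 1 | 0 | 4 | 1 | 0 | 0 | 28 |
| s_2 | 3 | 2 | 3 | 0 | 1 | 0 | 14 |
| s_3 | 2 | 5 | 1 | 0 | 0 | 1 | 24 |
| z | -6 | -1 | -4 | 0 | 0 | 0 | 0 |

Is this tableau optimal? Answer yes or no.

no

The z-row has a negative entry -6 in column x_1, so it is not optimal.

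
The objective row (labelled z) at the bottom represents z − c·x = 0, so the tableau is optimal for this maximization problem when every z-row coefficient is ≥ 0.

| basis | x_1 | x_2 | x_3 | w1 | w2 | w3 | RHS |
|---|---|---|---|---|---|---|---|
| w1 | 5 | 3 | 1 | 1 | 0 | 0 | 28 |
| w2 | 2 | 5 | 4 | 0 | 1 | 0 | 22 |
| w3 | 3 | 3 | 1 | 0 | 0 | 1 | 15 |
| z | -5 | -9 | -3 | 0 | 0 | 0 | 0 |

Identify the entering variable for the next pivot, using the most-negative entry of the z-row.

Negative z-row entries: x_1: -5, x_2: -9, x_3: -3.
The most negative is -9 in column x_2, so x_2 enters.

x_2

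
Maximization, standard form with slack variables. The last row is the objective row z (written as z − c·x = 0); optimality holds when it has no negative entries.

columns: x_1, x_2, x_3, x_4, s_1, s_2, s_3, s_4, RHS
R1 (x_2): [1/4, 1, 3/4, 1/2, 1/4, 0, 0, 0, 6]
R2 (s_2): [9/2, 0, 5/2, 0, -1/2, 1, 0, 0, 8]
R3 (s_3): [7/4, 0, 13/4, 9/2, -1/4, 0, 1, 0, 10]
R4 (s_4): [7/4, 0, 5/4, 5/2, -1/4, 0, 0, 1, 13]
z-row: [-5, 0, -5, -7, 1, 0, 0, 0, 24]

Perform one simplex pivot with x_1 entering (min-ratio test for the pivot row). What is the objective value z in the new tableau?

296/9

Ratio test on column x_1 — row 1: 6/(1/4) = 24; row 2: 8/(9/2) = 16/9; row 3: 10/(7/4) = 40/7; row 4: 13/(7/4) = 52/7. Minimum is 16/9 at row 2 (s_2 leaves); pivot element 9/2.
Pivot on row 2; the z-row RHS becomes 24 − (-5)·(16/9) = 296/9.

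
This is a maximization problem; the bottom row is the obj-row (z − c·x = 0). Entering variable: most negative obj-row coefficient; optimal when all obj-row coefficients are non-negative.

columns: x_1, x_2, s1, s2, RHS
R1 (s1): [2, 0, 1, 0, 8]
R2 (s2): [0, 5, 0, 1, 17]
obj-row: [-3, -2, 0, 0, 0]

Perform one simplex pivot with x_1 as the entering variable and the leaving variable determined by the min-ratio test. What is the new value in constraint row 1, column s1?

1/2

Ratio test on column x_1 — row 1: 8/2 = 4; row 2: entry 0 ≤ 0. Minimum is 4 at row 1 (s1 leaves); pivot element 2.
Divide row 1 by 2; eliminate column x_1 from the other rows.
In the new row 1, the s1 entry is the old entry divided by the pivot: 1/2 = 1/2.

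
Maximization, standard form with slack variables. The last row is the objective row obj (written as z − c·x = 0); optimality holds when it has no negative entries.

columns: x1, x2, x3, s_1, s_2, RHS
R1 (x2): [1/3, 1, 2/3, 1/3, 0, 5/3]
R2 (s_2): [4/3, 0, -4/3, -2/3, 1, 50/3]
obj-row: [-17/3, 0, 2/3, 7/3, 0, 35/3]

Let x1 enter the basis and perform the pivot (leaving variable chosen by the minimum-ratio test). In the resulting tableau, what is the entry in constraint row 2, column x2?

-4

Ratio test on column x1 — row 1: (5/3)/(1/3) = 5; row 2: (50/3)/(4/3) = 25/2. Minimum is 5 at row 1 (x2 leaves); pivot element 1/3.
Divide row 1 by 1/3; eliminate column x1 from the other rows.
Row 2 update in column x2: 0 − (4/3)·3 = -4.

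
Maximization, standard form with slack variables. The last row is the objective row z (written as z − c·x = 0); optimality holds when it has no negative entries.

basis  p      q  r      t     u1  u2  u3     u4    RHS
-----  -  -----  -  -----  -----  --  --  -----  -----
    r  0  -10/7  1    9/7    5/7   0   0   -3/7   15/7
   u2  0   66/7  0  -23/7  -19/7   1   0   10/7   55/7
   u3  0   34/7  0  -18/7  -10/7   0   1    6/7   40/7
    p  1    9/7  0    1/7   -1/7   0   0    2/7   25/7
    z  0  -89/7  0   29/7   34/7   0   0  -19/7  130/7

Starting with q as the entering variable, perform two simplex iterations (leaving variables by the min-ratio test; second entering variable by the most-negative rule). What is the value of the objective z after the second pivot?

Ratio test on column q — row 1: entry -10/7 ≤ 0; row 2: (55/7)/(66/7) = 5/6; row 3: (40/7)/(34/7) = 20/17; row 4: (25/7)/(9/7) = 25/9. Minimum is 5/6 at row 2 (u2 leaves); pivot element 66/7.
Pivot on row 2; the z-row RHS becomes 130/7 − (-89/7)·(5/6) = 175/6.
Next entering variable (most negative z-row entry -26/33): u4.
Ratio test on column u4 — row 1: entry -7/33 ≤ 0; row 2: (5/6)/(5/33) = 11/2; row 3: (5/3)/(4/33) = 55/4; row 4: (5/2)/(1/11) = 55/2. Minimum is 11/2 at row 2 (q leaves); pivot element 5/33.
After the second pivot the z-row RHS is 175/6 − (-26/33)·(11/2) = 67/2.

67/2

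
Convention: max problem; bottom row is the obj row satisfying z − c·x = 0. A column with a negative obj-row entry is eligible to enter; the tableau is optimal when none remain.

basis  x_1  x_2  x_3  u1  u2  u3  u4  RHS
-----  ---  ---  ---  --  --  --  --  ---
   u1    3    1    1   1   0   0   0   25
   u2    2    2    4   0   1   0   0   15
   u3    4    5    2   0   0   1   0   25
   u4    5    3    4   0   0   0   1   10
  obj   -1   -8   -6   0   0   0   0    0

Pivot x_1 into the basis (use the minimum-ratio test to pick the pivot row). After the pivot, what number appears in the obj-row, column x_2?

Ratio test on column x_1 — row 1: 25/3 = 25/3; row 2: 15/2 = 15/2; row 3: 25/4 = 25/4; row 4: 10/5 = 2. Minimum is 2 at row 4 (u4 leaves); pivot element 5.
Divide row 4 by 5; eliminate column x_1 from the other rows.
obj-row update in column x_2: -8 − (-1)·(3/5) = -37/5.

-37/5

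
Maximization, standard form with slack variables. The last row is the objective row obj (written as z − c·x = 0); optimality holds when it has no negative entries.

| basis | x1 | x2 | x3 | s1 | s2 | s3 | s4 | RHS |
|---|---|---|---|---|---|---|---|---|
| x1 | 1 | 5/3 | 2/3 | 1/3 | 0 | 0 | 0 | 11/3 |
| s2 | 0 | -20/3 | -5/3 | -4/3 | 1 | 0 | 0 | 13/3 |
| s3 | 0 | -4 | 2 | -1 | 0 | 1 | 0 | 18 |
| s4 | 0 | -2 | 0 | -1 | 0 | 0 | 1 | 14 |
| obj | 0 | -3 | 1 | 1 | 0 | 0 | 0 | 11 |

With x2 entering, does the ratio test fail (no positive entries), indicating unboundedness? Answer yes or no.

Column x2 has positive entries in row(s) 1, so the ratio test bounds it — not unbounded.

no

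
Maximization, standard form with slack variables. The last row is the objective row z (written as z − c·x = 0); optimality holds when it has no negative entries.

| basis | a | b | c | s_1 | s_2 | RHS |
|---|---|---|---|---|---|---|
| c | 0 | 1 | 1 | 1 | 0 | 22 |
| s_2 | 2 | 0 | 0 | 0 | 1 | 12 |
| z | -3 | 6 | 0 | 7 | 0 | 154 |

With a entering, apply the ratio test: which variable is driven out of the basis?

s_2

Column a entries and ratios — c: 0 ≤ 0, skip; s_2: 12/2 = 6.
Smallest ratio is 6 in the row of s_2, so s_2 leaves.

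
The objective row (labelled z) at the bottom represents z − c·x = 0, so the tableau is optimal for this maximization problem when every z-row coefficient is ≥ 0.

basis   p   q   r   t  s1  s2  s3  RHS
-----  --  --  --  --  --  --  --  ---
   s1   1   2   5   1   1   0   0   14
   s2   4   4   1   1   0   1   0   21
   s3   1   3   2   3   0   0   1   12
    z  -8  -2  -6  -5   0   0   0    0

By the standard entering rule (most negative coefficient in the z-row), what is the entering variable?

Negative z-row entries: p: -8, q: -2, r: -6, t: -5.
The most negative is -8 in column p, so p enters.

p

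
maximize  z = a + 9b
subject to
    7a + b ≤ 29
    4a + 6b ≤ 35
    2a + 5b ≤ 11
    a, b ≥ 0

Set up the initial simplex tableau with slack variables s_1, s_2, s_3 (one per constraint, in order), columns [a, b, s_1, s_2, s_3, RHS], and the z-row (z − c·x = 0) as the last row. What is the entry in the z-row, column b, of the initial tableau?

-9

The z-row carries the negated objective coefficients: the b entry is -9.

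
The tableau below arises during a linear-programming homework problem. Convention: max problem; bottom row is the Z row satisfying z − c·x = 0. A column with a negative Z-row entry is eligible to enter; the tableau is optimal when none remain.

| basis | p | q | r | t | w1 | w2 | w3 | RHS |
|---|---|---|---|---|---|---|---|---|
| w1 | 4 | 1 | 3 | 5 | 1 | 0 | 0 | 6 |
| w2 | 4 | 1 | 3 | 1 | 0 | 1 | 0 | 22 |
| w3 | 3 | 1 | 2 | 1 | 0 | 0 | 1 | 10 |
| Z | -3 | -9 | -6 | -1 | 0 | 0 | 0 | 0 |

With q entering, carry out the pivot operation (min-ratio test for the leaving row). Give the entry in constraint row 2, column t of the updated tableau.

-4

Ratio test on column q — row 1: 6/1 = 6; row 2: 22/1 = 22; row 3: 10/1 = 10. Minimum is 6 at row 1 (w1 leaves); pivot element 1.
Divide row 1 by 1; eliminate column q from the other rows.
Row 2 update in column t: 1 − 1·5 = -4.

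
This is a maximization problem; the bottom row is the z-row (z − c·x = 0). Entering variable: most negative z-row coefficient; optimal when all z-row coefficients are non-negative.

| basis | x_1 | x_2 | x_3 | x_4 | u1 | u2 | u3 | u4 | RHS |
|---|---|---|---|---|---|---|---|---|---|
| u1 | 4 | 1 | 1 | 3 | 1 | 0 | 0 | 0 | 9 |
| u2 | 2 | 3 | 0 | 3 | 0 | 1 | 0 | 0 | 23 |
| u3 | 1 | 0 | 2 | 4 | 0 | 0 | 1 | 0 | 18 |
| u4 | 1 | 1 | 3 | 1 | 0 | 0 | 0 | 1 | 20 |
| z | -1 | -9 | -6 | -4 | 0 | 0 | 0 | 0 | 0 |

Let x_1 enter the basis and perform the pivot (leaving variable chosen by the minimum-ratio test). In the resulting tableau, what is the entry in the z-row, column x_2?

-35/4

Ratio test on column x_1 — row 1: 9/4 = 9/4; row 2: 23/2 = 23/2; row 3: 18/1 = 18; row 4: 20/1 = 20. Minimum is 9/4 at row 1 (u1 leaves); pivot element 4.
Divide row 1 by 4; eliminate column x_1 from the other rows.
z-row update in column x_2: -9 − (-1)·(1/4) = -35/4.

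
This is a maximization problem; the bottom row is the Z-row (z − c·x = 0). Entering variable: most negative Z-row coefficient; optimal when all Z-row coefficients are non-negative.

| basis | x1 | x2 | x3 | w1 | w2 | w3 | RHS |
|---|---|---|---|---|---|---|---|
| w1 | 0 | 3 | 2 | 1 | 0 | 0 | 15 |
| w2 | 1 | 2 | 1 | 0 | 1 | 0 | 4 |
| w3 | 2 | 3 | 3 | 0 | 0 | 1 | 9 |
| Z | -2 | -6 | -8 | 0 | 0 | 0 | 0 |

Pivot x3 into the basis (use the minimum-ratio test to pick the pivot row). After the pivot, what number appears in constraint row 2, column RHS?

Ratio test on column x3 — row 1: 15/2 = 15/2; row 2: 4/1 = 4; row 3: 9/3 = 3. Minimum is 3 at row 3 (w3 leaves); pivot element 3.
Divide row 3 by 3; eliminate column x3 from the other rows.
Row 2 update in column RHS: 4 − 1·3 = 1.

1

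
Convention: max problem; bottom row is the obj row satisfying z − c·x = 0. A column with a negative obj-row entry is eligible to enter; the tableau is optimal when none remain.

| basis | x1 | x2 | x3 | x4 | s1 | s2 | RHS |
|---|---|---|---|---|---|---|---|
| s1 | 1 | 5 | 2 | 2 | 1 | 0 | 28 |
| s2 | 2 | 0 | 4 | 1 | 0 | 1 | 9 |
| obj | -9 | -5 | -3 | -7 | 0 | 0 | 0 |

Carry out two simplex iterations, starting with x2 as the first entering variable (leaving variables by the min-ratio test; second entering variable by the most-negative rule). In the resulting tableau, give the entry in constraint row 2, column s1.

Ratio test on column x2 — row 1: 28/5 = 28/5; row 2: entry 0 ≤ 0. Minimum is 28/5 at row 1 (s1 leaves); pivot element 5.
Divide row 1 by 5; eliminate column x2 from the other rows.
Second iteration: most negative obj-row entry is -8 in column x1, so x1 enters.
Ratio test on column x1 — row 1: (28/5)/(1/5) = 28; row 2: 9/2 = 9/2. Minimum is 9/2 at row 2 (s2 leaves); pivot element 2.
Divide row 2 by 2; eliminate column x1 from the other rows.
After both pivots, the entry at constraint row 2, column s1 is 0.

0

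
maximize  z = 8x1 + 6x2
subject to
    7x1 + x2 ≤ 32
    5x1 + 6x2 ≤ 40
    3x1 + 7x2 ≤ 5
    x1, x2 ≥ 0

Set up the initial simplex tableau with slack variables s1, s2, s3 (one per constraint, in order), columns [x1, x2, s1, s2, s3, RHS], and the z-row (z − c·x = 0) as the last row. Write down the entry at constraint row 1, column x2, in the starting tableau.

1

Constraint 1 has coefficient 1 on x2.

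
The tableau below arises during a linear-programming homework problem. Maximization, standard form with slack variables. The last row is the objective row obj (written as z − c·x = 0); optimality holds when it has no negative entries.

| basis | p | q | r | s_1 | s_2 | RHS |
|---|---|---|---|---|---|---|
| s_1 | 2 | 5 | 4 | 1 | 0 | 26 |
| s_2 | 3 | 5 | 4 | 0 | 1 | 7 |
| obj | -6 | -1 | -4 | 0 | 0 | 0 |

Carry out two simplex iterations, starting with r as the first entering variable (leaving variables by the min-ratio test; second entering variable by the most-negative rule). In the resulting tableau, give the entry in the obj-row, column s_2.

2

Ratio test on column r — row 1: 26/4 = 13/2; row 2: 7/4 = 7/4. Minimum is 7/4 at row 2 (s_2 leaves); pivot element 4.
Divide row 2 by 4; eliminate column r from the other rows.
Second iteration: most negative obj-row entry is -3 in column p, so p enters.
Ratio test on column p — row 1: entry -1 ≤ 0; row 2: (7/4)/(3/4) = 7/3. Minimum is 7/3 at row 2 (r leaves); pivot element 3/4.
Divide row 2 by 3/4; eliminate column p from the other rows.
After both pivots, the entry at the obj-row, column s_2 is 2.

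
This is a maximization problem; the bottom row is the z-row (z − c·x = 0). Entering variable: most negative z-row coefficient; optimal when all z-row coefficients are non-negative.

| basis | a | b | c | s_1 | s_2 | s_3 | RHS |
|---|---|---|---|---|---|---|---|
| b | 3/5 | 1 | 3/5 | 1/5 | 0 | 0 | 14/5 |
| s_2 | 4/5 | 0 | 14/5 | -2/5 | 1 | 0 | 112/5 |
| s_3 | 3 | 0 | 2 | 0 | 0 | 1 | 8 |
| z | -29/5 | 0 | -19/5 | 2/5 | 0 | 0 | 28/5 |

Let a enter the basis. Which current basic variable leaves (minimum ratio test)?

Column a entries and ratios — b: (14/5)/(3/5) = 14/3; s_2: (112/5)/(4/5) = 28; s_3: 8/3 = 8/3.
Smallest ratio is 8/3 in the row of s_3, so s_3 leaves.

s_3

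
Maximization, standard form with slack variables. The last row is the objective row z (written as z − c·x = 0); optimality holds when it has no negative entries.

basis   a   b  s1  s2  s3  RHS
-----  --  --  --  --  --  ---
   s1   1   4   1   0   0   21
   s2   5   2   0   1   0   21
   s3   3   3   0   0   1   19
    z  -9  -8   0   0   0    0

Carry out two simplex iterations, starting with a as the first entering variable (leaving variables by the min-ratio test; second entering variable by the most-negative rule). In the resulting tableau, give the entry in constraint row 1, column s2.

Ratio test on column a — row 1: 21/1 = 21; row 2: 21/5 = 21/5; row 3: 19/3 = 19/3. Minimum is 21/5 at row 2 (s2 leaves); pivot element 5.
Divide row 2 by 5; eliminate column a from the other rows.
Second iteration: most negative z-row entry is -22/5 in column b, so b enters.
Ratio test on column b — row 1: (84/5)/(18/5) = 14/3; row 2: (21/5)/(2/5) = 21/2; row 3: (32/5)/(9/5) = 32/9. Minimum is 32/9 at row 3 (s3 leaves); pivot element 9/5.
Divide row 3 by 9/5; eliminate column b from the other rows.
After both pivots, the entry at constraint row 1, column s2 is 1.

1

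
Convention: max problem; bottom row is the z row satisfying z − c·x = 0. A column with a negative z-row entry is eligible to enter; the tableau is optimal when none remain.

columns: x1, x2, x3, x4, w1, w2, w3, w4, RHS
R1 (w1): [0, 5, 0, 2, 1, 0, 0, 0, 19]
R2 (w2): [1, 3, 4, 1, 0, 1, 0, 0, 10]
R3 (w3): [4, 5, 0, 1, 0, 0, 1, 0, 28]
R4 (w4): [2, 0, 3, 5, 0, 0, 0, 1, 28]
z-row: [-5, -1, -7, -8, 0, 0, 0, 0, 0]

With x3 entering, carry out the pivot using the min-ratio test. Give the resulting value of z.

35/2

Ratio test on column x3 — row 1: entry 0 ≤ 0; row 2: 10/4 = 5/2; row 3: entry 0 ≤ 0; row 4: 28/3 = 28/3. Minimum is 5/2 at row 2 (w2 leaves); pivot element 4.
Pivot on row 2; the z-row RHS becomes 0 − (-7)·(5/2) = 35/2.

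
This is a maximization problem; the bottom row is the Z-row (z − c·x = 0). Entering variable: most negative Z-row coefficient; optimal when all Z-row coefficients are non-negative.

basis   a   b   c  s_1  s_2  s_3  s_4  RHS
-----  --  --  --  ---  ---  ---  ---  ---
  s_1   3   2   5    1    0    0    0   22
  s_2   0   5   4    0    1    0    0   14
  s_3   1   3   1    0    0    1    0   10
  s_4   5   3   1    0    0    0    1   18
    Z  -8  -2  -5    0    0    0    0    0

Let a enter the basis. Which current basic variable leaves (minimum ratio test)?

Column a entries and ratios — s_1: 22/3 = 22/3; s_2: 0 ≤ 0, skip; s_3: 10/1 = 10; s_4: 18/5 = 18/5.
Smallest ratio is 18/5 in the row of s_4, so s_4 leaves.

s_4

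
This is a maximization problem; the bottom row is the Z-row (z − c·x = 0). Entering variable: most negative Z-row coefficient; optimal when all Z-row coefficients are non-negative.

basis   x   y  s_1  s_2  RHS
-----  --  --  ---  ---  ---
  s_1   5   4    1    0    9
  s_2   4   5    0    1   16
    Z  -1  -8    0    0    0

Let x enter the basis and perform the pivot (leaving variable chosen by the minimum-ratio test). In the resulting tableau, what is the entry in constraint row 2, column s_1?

-4/5

Ratio test on column x — row 1: 9/5 = 9/5; row 2: 16/4 = 4. Minimum is 9/5 at row 1 (s_1 leaves); pivot element 5.
Divide row 1 by 5; eliminate column x from the other rows.
Row 2 update in column s_1: 0 − 4·(1/5) = -4/5.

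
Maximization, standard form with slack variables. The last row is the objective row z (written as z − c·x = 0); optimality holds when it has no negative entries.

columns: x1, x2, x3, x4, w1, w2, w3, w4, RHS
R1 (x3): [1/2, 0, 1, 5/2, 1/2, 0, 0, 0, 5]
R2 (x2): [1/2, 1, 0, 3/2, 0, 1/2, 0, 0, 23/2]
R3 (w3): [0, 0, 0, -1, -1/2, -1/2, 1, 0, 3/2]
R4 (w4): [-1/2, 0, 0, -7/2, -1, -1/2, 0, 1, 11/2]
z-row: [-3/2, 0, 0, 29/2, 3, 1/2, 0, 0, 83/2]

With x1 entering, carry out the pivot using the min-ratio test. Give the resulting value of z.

113/2

Ratio test on column x1 — row 1: 5/(1/2) = 10; row 2: (23/2)/(1/2) = 23; row 3: entry 0 ≤ 0; row 4: entry -1/2 ≤ 0. Minimum is 10 at row 1 (x3 leaves); pivot element 1/2.
Pivot on row 1; the z-row RHS becomes 83/2 − (-3/2)·10 = 113/2.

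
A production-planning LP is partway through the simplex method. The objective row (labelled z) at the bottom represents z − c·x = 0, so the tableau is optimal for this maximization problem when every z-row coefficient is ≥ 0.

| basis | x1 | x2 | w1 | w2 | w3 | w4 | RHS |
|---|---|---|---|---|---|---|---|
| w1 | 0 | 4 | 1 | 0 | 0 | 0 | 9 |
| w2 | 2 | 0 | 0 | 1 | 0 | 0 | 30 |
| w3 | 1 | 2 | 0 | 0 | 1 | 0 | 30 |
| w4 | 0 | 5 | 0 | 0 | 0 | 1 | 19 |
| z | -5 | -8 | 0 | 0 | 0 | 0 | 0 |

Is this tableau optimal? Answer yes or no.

no

The z-row has a negative entry -8 in column x2, so it is not optimal.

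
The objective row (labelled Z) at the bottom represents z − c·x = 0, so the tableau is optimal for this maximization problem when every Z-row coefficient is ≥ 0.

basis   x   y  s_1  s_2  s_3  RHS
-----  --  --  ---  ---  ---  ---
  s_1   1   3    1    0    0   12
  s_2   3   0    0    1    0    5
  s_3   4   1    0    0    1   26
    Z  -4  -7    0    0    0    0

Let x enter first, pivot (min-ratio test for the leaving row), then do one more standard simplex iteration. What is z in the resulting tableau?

277/9

Ratio test on column x — row 1: 12/1 = 12; row 2: 5/3 = 5/3; row 3: 26/4 = 13/2. Minimum is 5/3 at row 2 (s_2 leaves); pivot element 3.
Pivot on row 2; the Z-row RHS becomes 0 − (-4)·(5/3) = 20/3.
Next entering variable (most negative Z-row entry -7): y.
Ratio test on column y — row 1: (31/3)/3 = 31/9; row 2: entry 0 ≤ 0; row 3: (58/3)/1 = 58/3. Minimum is 31/9 at row 1 (s_1 leaves); pivot element 3.
After the second pivot the Z-row RHS is 20/3 − (-7)·(31/9) = 277/9.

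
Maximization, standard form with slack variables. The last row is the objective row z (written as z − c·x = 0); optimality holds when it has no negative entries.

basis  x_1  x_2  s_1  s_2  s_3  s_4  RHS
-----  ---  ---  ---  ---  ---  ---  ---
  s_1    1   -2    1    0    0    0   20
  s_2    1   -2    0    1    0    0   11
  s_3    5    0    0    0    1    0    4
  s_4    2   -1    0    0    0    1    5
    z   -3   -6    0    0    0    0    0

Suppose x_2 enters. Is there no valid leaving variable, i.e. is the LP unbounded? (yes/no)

yes

Every constraint-row entry in column x_2 is ≤ 0, so increasing x_2 is unbounded.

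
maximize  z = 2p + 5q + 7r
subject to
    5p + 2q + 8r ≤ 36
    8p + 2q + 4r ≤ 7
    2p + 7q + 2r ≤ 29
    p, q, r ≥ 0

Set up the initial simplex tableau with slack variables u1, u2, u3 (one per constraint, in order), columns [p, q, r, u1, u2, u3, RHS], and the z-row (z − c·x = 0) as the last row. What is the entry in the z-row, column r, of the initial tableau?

The z-row carries the negated objective coefficients: the r entry is -7.

-7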